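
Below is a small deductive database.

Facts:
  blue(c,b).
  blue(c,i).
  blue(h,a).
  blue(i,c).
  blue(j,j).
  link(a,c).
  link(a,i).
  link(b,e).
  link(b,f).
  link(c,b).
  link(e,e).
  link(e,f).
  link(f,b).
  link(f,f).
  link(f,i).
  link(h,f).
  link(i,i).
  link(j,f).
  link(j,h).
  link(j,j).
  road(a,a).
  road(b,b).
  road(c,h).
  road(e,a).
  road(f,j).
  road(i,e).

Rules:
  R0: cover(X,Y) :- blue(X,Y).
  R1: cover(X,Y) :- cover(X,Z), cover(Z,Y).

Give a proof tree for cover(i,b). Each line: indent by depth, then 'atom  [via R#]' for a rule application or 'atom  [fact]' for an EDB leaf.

round 1: derive cover(c,b) via R0 from blue(c,b)
round 1: derive cover(c,i) via R0 from blue(c,i)
round 1: derive cover(h,a) via R0 from blue(h,a)
round 1: derive cover(i,c) via R0 from blue(i,c)
round 1: derive cover(j,j) via R0 from blue(j,j)
round 2: derive cover(c,c) via R1 from cover(c,i), cover(i,c)
round 2: derive cover(i,b) via R1 from cover(i,c), cover(c,b)
round 2: derive cover(i,i) via R1 from cover(i,c), cover(c,i)

cover(i,b)  [via R1]
  cover(i,c)  [via R0]
    blue(i,c)  [fact]
  cover(c,b)  [via R0]
    blue(c,b)  [fact]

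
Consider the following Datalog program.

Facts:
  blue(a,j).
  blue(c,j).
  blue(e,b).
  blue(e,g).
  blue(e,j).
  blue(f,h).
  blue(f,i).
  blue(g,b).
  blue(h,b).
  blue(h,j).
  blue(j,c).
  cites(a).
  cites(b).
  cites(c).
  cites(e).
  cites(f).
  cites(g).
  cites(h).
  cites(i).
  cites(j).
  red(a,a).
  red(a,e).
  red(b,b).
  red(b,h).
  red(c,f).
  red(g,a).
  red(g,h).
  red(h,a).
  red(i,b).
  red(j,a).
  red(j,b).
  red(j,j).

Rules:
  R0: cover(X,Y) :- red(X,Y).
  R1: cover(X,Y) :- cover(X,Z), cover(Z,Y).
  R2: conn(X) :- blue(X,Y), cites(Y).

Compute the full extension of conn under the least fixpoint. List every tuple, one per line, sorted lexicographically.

round 1: derive conn(a) via R2 from blue(a,j), cites(j)
round 1: derive conn(c) via R2 from blue(c,j), cites(j)
round 1: derive conn(e) via R2 from blue(e,b), cites(b)
round 1: derive conn(f) via R2 from blue(f,h), cites(h)
round 1: derive conn(g) via R2 from blue(g,b), cites(b)
round 1: derive conn(h) via R2 from blue(h,b), cites(b)
round 1: derive conn(j) via R2 from blue(j,c), cites(c)

conn(a)
conn(c)
conn(e)
conn(f)
conn(g)
conn(h)
conn(j)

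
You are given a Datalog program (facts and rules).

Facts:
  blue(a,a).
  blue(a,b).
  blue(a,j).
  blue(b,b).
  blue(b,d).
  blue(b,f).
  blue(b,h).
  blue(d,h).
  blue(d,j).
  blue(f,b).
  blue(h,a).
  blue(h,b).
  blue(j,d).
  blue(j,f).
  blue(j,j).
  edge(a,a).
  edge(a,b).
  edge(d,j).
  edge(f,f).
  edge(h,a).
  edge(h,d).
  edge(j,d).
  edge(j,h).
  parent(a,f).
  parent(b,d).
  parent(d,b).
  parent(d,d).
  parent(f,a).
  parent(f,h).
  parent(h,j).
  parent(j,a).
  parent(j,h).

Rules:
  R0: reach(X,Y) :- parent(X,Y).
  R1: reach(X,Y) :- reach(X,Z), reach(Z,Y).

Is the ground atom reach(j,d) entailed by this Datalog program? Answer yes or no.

round 1: derive reach(a,f) via R0 from parent(a,f)
round 1: derive reach(b,d) via R0 from parent(b,d)
round 1: derive reach(d,b) via R0 from parent(d,b)
round 1: derive reach(d,d) via R0 from parent(d,d)
round 1: derive reach(f,a) via R0 from parent(f,a)
round 1: derive reach(f,h) via R0 from parent(f,h)
round 1: derive reach(h,j) via R0 from parent(h,j)
round 1: derive reach(j,a) via R0 from parent(j,a)
round 1: derive reach(j,h) via R0 from parent(j,h)
round 2: derive reach(a,a) via R1 from reach(a,f), reach(f,a)
round 2: derive reach(a,h) via R1 from reach(a,f), reach(f,h)
round 2: derive reach(b,b) via R1 from reach(b,d), reach(d,b)
round 2: derive reach(f,f) via R1 from reach(f,a), reach(a,f)
round 2: derive reach(f,j) via R1 from reach(f,h), reach(h,j)
round 2: derive reach(h,a) via R1 from reach(h,j), reach(j,a)
round 2: derive reach(h,h) via R1 from reach(h,j), reach(j,h)
round 2: derive reach(j,f) via R1 from reach(j,a), reach(a,f)
round 2: derive reach(j,j) via R1 from reach(j,h), reach(h,j)
round 3: derive reach(a,j) via R1 from reach(a,f), reach(f,j)
round 3: derive reach(h,f) via R1 from reach(h,a), reach(a,f)

no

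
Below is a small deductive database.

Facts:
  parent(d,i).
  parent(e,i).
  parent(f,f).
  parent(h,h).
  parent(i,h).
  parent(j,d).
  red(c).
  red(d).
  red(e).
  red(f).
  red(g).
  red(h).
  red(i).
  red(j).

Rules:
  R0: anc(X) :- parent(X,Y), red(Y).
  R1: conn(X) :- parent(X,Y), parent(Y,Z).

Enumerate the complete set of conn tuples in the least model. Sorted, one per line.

round 1: derive conn(d) via R1 from parent(d,i), parent(i,h)
round 1: derive conn(e) via R1 from parent(e,i), parent(i,h)
round 1: derive conn(f) via R1 from parent(f,f), parent(f,f)
round 1: derive conn(h) via R1 from parent(h,h), parent(h,h)
round 1: derive conn(i) via R1 from parent(i,h), parent(h,h)
round 1: derive conn(j) via R1 from parent(j,d), parent(d,i)

conn(d)
conn(e)
conn(f)
conn(h)
conn(i)
conn(j)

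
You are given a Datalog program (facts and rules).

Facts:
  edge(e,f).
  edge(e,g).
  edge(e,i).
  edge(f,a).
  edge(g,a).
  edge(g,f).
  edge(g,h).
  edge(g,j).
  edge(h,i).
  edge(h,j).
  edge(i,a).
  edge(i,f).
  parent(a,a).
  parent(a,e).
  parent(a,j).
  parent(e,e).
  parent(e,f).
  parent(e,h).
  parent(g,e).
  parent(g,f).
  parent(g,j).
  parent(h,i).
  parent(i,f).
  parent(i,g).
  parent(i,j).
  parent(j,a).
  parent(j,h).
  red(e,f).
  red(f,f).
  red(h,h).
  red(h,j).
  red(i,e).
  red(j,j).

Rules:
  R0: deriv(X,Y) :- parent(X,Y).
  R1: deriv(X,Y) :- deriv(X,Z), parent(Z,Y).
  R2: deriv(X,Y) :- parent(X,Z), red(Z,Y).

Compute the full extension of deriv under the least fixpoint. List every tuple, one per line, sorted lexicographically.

round 1: derive deriv(a,a) via R0 from parent(a,a)
round 1: derive deriv(a,e) via R0 from parent(a,e)
round 1: derive deriv(a,j) via R0 from parent(a,j)
round 1: derive deriv(e,e) via R0 from parent(e,e)
round 1: derive deriv(e,f) via R0 from parent(e,f)
round 1: derive deriv(e,h) via R0 from parent(e,h)
round 1: derive deriv(g,e) via R0 from parent(g,e)
round 1: derive deriv(g,f) via R0 from parent(g,f)
round 1: derive deriv(g,j) via R0 from parent(g,j)
round 1: derive deriv(h,i) via R0 from parent(h,i)
round 1: derive deriv(i,f) via R0 from parent(i,f)
round 1: derive deriv(i,g) via R0 from parent(i,g)
round 1: derive deriv(i,j) via R0 from parent(i,j)
round 1: derive deriv(j,a) via R0 from parent(j,a)
round 1: derive deriv(j,h) via R0 from parent(j,h)
round 1: derive deriv(a,f) via R2 from parent(a,e), red(e,f)
round 1: derive deriv(e,j) via R2 from parent(e,h), red(h,j)
round 1: derive deriv(h,e) via R2 from parent(h,i), red(i,e)
round 1: derive deriv(j,j) via R2 from parent(j,h), red(h,j)
round 2: derive deriv(a,h) via R1 from deriv(a,e), parent(e,h)
round 2: derive deriv(e,a) via R1 from deriv(e,j), parent(j,a)
round 2: derive deriv(e,i) via R1 from deriv(e,h), parent(h,i)
round 2: derive deriv(g,a) via R1 from deriv(g,j), parent(j,a)
round 2: derive deriv(g,h) via R1 from deriv(g,e), parent(e,h)
round 2: derive deriv(h,f) via R1 from deriv(h,e), parent(e,f)
round 2: derive deriv(h,g) via R1 from deriv(h,i), parent(i,g)
round 2: derive deriv(h,h) via R1 from deriv(h,e), parent(e,h)
round 2: derive deriv(h,j) via R1 from deriv(h,i), parent(i,j)
round 2: derive deriv(i,a) via R1 from deriv(i,j), parent(j,a)
round 2: derive deriv(i,e) via R1 from deriv(i,g), parent(g,e)
round 2: derive deriv(i,h) via R1 from deriv(i,j), parent(j,h)
round 2: derive deriv(j,e) via R1 from deriv(j,a), parent(a,e)
round 2: derive deriv(j,i) via R1 from deriv(j,h), parent(h,i)
round 3: derive deriv(a,i) via R1 from deriv(a,h), parent(h,i)
round 3: derive deriv(e,g) via R1 from deriv(e,i), parent(i,g)
round 3: derive deriv(g,i) via R1 from deriv(g,h), parent(h,i)
round 3: derive deriv(h,a) via R1 from deriv(h,j), parent(j,a)
round 3: derive deriv(i,i) via R1 from deriv(i,h), parent(h,i)
round 3: derive deriv(j,f) via R1 from deriv(j,e), parent(e,f)
round 3: derive deriv(j,g) via R1 from deriv(j,i), parent(i,g)
round 4: derive deriv(a,g) via R1 from deriv(a,i), parent(i,g)
round 4: derive deriv(g,g) via R1 from deriv(g,i), parent(i,g)

deriv(a,a)
deriv(a,e)
deriv(a,f)
deriv(a,g)
deriv(a,h)
deriv(a,i)
deriv(a,j)
deriv(e,a)
deriv(e,e)
deriv(e,f)
deriv(e,g)
deriv(e,h)
deriv(e,i)
deriv(e,j)
deriv(g,a)
deriv(g,e)
deriv(g,f)
deriv(g,g)
deriv(g,h)
deriv(g,i)
deriv(g,j)
deriv(h,a)
deriv(h,e)
deriv(h,f)
deriv(h,g)
deriv(h,h)
deriv(h,i)
deriv(h,j)
deriv(i,a)
deriv(i,e)
deriv(i,f)
deriv(i,g)
deriv(i,h)
deriv(i,i)
deriv(i,j)
deriv(j,a)
deriv(j,e)
deriv(j,f)
deriv(j,g)
deriv(j,h)
deriv(j,i)
deriv(j,j)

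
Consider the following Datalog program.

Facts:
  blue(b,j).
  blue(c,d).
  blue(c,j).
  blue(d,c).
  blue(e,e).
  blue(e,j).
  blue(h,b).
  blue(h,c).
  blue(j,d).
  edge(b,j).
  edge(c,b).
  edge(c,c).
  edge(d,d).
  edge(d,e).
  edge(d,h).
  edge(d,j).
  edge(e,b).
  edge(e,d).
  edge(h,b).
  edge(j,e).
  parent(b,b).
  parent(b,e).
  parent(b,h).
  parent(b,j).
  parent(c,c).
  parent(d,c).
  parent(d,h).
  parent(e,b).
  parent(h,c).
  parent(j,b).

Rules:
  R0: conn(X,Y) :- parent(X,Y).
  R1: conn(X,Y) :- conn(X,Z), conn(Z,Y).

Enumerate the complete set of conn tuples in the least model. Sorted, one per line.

round 1: derive conn(b,b) via R0 from parent(b,b)
round 1: derive conn(b,e) via R0 from parent(b,e)
round 1: derive conn(b,h) via R0 from parent(b,h)
round 1: derive conn(b,j) via R0 from parent(b,j)
round 1: derive conn(c,c) via R0 from parent(c,c)
round 1: derive conn(d,c) via R0 from parent(d,c)
round 1: derive conn(d,h) via R0 from parent(d,h)
round 1: derive conn(e,b) via R0 from parent(e,b)
round 1: derive conn(h,c) via R0 from parent(h,c)
round 1: derive conn(j,b) via R0 from parent(j,b)
round 2: derive conn(b,c) via R1 from conn(b,h), conn(h,c)
round 2: derive conn(e,e) via R1 from conn(e,b), conn(b,e)
round 2: derive conn(e,h) via R1 from conn(e,b), conn(b,h)
round 2: derive conn(e,j) via R1 from conn(e,b), conn(b,j)
round 2: derive conn(j,e) via R1 from conn(j,b), conn(b,e)
round 2: derive conn(j,h) via R1 from conn(j,b), conn(b,h)
round 2: derive conn(j,j) via R1 from conn(j,b), conn(b,j)
round 3: derive conn(e,c) via R1 from conn(e,b), conn(b,c)
round 3: derive conn(j,c) via R1 from conn(j,b), conn(b,c)

conn(b,b)
conn(b,c)
conn(b,e)
conn(b,h)
conn(b,j)
conn(c,c)
conn(d,c)
conn(d,h)
conn(e,b)
conn(e,c)
conn(e,e)
conn(e,h)
conn(e,j)
conn(h,c)
conn(j,b)
conn(j,c)
conn(j,e)
conn(j,h)
conn(j,j)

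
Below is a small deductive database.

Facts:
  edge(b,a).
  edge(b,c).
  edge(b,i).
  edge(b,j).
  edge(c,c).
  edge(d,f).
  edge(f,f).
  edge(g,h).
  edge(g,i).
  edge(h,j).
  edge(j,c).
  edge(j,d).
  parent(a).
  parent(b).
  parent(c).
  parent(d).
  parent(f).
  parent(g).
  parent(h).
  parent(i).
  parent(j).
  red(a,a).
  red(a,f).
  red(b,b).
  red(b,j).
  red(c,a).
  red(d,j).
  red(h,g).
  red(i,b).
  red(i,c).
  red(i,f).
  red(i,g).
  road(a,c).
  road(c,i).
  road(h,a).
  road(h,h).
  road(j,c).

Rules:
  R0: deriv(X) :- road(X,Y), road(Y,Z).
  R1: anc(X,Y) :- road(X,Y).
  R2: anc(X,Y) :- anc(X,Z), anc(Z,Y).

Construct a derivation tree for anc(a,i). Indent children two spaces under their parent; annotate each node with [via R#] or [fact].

round 1: derive anc(a,c) via R1 from road(a,c)
round 1: derive anc(c,i) via R1 from road(c,i)
round 1: derive anc(h,a) via R1 from road(h,a)
round 1: derive anc(h,h) via R1 from road(h,h)
round 1: derive anc(j,c) via R1 from road(j,c)
round 2: derive anc(a,i) via R2 from anc(a,c), anc(c,i)
round 2: derive anc(h,c) via R2 from anc(h,a), anc(a,c)
round 2: derive anc(j,i) via R2 from anc(j,c), anc(c,i)
round 3: derive anc(h,i) via R2 from anc(h,a), anc(a,i)

anc(a,i)  [via R2]
  anc(a,c)  [via R1]
    road(a,c)  [fact]
  anc(c,i)  [via R1]
    road(c,i)  [fact]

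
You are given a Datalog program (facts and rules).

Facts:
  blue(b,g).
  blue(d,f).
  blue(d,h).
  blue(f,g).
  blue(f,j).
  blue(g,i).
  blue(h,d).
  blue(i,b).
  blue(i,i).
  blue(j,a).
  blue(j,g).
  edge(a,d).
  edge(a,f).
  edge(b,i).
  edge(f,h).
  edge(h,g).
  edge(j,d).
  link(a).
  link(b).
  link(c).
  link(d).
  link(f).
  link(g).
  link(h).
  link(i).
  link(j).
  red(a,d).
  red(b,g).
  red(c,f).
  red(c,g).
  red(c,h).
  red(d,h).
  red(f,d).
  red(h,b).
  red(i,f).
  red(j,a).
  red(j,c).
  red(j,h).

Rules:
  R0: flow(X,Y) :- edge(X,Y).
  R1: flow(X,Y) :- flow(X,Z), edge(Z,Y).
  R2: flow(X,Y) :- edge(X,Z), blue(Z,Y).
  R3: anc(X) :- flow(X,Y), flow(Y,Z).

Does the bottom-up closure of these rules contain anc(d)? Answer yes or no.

round 1: derive flow(a,d) via R0 from edge(a,d)
round 1: derive flow(a,f) via R0 from edge(a,f)
round 1: derive flow(b,i) via R0 from edge(b,i)
round 1: derive flow(f,h) via R0 from edge(f,h)
round 1: derive flow(h,g) via R0 from edge(h,g)
round 1: derive flow(j,d) via R0 from edge(j,d)
round 1: derive flow(a,g) via R2 from edge(a,f), blue(f,g)
round 1: derive flow(a,h) via R2 from edge(a,d), blue(d,h)
round 1: derive flow(a,j) via R2 from edge(a,f), blue(f,j)
round 1: derive flow(b,b) via R2 from edge(b,i), blue(i,b)
round 1: derive flow(f,d) via R2 from edge(f,h), blue(h,d)
round 1: derive flow(h,i) via R2 from edge(h,g), blue(g,i)
round 1: derive flow(j,f) via R2 from edge(j,d), blue(d,f)
round 1: derive flow(j,h) via R2 from edge(j,d), blue(d,h)
round 2: derive flow(f,g) via R1 from flow(f,h), edge(h,g)
round 2: derive flow(j,g) via R1 from flow(j,h), edge(h,g)
round 2: derive anc(a) via R3 from flow(a,f), flow(f,d)
round 2: derive anc(b) via R3 from flow(b,b), flow(b,b)
round 2: derive anc(f) via R3 from flow(f,h), flow(h,g)
round 2: derive anc(j) via R3 from flow(j,f), flow(f,d)

no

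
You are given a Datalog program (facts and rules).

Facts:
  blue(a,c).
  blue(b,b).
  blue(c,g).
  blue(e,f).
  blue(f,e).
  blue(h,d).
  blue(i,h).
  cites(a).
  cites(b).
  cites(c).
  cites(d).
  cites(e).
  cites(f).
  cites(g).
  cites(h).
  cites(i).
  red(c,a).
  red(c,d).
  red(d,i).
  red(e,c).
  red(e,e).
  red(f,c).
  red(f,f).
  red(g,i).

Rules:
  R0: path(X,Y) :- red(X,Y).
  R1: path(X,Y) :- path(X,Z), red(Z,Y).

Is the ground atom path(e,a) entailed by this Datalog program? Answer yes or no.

round 1: derive path(c,a) via R0 from red(c,a)
round 1: derive path(c,d) via R0 from red(c,d)
round 1: derive path(d,i) via R0 from red(d,i)
round 1: derive path(e,c) via R0 from red(e,c)
round 1: derive path(e,e) via R0 from red(e,e)
round 1: derive path(f,c) via R0 from red(f,c)
round 1: derive path(f,f) via R0 from red(f,f)
round 1: derive path(g,i) via R0 from red(g,i)
round 2: derive path(c,i) via R1 from path(c,d), red(d,i)
round 2: derive path(e,a) via R1 from path(e,c), red(c,a)
round 2: derive path(e,d) via R1 from path(e,c), red(c,d)
round 2: derive path(f,a) via R1 from path(f,c), red(c,a)
round 2: derive path(f,d) via R1 from path(f,c), red(c,d)
round 3: derive path(e,i) via R1 from path(e,d), red(d,i)
round 3: derive path(f,i) via R1 from path(f,d), red(d,i)

yes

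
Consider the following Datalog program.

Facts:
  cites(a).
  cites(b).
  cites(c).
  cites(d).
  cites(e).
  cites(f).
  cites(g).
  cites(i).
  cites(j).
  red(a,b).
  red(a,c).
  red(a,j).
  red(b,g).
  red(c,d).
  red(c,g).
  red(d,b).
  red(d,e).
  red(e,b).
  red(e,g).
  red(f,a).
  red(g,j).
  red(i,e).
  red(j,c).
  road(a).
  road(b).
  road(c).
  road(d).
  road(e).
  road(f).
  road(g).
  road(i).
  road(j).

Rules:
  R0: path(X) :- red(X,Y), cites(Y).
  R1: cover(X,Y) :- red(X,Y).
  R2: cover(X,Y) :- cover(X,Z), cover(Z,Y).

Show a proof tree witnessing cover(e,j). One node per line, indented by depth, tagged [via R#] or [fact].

round 1: derive cover(a,b) via R1 from red(a,b)
round 1: derive cover(a,c) via R1 from red(a,c)
round 1: derive cover(a,j) via R1 from red(a,j)
round 1: derive cover(b,g) via R1 from red(b,g)
round 1: derive cover(c,d) via R1 from red(c,d)
round 1: derive cover(c,g) via R1 from red(c,g)
round 1: derive cover(d,b) via R1 from red(d,b)
round 1: derive cover(d,e) via R1 from red(d,e)
round 1: derive cover(e,b) via R1 from red(e,b)
round 1: derive cover(e,g) via R1 from red(e,g)
round 1: derive cover(f,a) via R1 from red(f,a)
round 1: derive cover(g,j) via R1 from red(g,j)
round 1: derive cover(i,e) via R1 from red(i,e)
round 1: derive cover(j,c) via R1 from red(j,c)
round 2: derive cover(a,d) via R2 from cover(a,c), cover(c,d)
round 2: derive cover(a,g) via R2 from cover(a,b), cover(b,g)
round 2: derive cover(b,j) via R2 from cover(b,g), cover(g,j)
round 2: derive cover(c,b) via R2 from cover(c,d), cover(d,b)
round 2: derive cover(c,e) via R2 from cover(c,d), cover(d,e)
round 2: derive cover(c,j) via R2 from cover(c,g), cover(g,j)
round 2: derive cover(d,g) via R2 from cover(d,b), cover(b,g)
round 2: derive cover(e,j) via R2 from cover(e,g), cover(g,j)
round 2: derive cover(f,b) via R2 from cover(f,a), cover(a,b)
round 2: derive cover(f,c) via R2 from cover(f,a), cover(a,c)
round 2: derive cover(f,j) via R2 from cover(f,a), cover(a,j)
round 2: derive cover(g,c) via R2 from cover(g,j), cover(j,c)
round 2: derive cover(i,b) via R2 from cover(i,e), cover(e,b)
round 2: derive cover(i,g) via R2 from cover(i,e), cover(e,g)
round 2: derive cover(j,d) via R2 from cover(j,c), cover(c,d)
round 2: derive cover(j,g) via R2 from cover(j,c), cover(c,g)
round 3: derive cover(a,e) via R2 from cover(a,c), cover(c,e)
round 3: derive cover(b,c) via R2 from cover(b,g), cover(g,c)
round 3: derive cover(b,d) via R2 from cover(b,j), cover(j,d)
round 3: derive cover(c,c) via R2 from cover(c,g), cover(g,c)
round 3: derive cover(d,c) via R2 from cover(d,g), cover(g,c)
round 3: derive cover(d,j) via R2 from cover(d,b), cover(b,j)
round 3: derive cover(e,c) via R2 from cover(e,g), cover(g,c)
round 3: derive cover(e,d) via R2 from cover(e,j), cover(j,d)
round 3: derive cover(f,d) via R2 from cover(f,a), cover(a,d)
round 3: derive cover(f,e) via R2 from cover(f,c), cover(c,e)
round 3: derive cover(f,g) via R2 from cover(f,a), cover(a,g)
round 3: derive cover(g,b) via R2 from cover(g,c), cover(c,b)
round 3: derive cover(g,d) via R2 from cover(g,c), cover(c,d)
round 3: derive cover(g,e) via R2 from cover(g,c), cover(c,e)
round 3: derive cover(g,g) via R2 from cover(g,c), cover(c,g)
round 3: derive cover(i,c) via R2 from cover(i,g), cover(g,c)
round 3: derive cover(i,j) via R2 from cover(i,b), cover(b,j)
round 3: derive cover(j,b) via R2 from cover(j,c), cover(c,b)
round 3: derive cover(j,e) via R2 from cover(j,c), cover(c,e)
round 3: derive cover(j,j) via R2 from cover(j,c), cover(c,j)
round 4: derive cover(b,b) via R2 from cover(b,c), cover(c,b)
round 4: derive cover(b,e) via R2 from cover(b,c), cover(c,e)
round 4: derive cover(d,d) via R2 from cover(d,b), cover(b,d)
round 4: derive cover(e,e) via R2 from cover(e,c), cover(c,e)
round 4: derive cover(i,d) via R2 from cover(i,b), cover(b,d)

cover(e,j)  [via R2]
  cover(e,g)  [via R1]
    red(e,g)  [fact]
  cover(g,j)  [via R1]
    red(g,j)  [fact]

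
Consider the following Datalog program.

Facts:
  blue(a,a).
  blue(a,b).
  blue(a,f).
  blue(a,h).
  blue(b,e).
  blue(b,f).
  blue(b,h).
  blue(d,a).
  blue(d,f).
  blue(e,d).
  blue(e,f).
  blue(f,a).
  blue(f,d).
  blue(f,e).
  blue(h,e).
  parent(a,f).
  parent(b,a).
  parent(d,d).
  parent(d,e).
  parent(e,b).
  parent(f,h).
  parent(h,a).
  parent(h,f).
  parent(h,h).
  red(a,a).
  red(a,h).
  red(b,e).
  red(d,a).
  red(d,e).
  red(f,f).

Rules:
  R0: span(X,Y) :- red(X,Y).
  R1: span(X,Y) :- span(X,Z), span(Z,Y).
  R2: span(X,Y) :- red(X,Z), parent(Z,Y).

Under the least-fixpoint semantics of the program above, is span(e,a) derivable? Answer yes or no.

round 1: derive span(a,a) via R0 from red(a,a)
round 1: derive span(a,h) via R0 from red(a,h)
round 1: derive span(b,e) via R0 from red(b,e)
round 1: derive span(d,a) via R0 from red(d,a)
round 1: derive span(d,e) via R0 from red(d,e)
round 1: derive span(f,f) via R0 from red(f,f)
round 1: derive span(a,f) via R2 from red(a,a), parent(a,f)
round 1: derive span(b,b) via R2 from red(b,e), parent(e,b)
round 1: derive span(d,b) via R2 from red(d,e), parent(e,b)
round 1: derive span(d,f) via R2 from red(d,a), parent(a,f)
round 1: derive span(f,h) via R2 from red(f,f), parent(f,h)
round 2: derive span(d,h) via R1 from span(d,a), span(a,h)

no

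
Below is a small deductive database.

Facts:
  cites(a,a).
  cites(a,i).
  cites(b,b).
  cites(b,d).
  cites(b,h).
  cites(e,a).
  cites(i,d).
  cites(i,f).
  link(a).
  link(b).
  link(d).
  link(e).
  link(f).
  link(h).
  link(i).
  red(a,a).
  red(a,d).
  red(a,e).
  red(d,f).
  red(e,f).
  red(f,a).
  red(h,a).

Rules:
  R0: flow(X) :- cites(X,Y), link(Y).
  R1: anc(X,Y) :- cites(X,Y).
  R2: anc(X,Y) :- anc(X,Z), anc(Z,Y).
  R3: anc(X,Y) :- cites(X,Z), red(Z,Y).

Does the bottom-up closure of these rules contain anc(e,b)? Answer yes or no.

no

round 1: derive anc(a,a) via R1 from cites(a,a)
round 1: derive anc(a,i) via R1 from cites(a,i)
round 1: derive anc(b,b) via R1 from cites(b,b)
round 1: derive anc(b,d) via R1 from cites(b,d)
round 1: derive anc(b,h) via R1 from cites(b,h)
round 1: derive anc(e,a) via R1 from cites(e,a)
round 1: derive anc(i,d) via R1 from cites(i,d)
round 1: derive anc(i,f) via R1 from cites(i,f)
round 1: derive anc(a,d) via R3 from cites(a,a), red(a,d)
round 1: derive anc(a,e) via R3 from cites(a,a), red(a,e)
round 1: derive anc(b,a) via R3 from cites(b,h), red(h,a)
round 1: derive anc(b,f) via R3 from cites(b,d), red(d,f)
round 1: derive anc(e,d) via R3 from cites(e,a), red(a,d)
round 1: derive anc(e,e) via R3 from cites(e,a), red(a,e)
round 1: derive anc(i,a) via R3 from cites(i,f), red(f,a)
round 2: derive anc(a,f) via R2 from anc(a,i), anc(i,f)
round 2: derive anc(b,e) via R2 from anc(b,a), anc(a,e)
round 2: derive anc(b,i) via R2 from anc(b,a), anc(a,i)
round 2: derive anc(e,i) via R2 from anc(e,a), anc(a,i)
round 2: derive anc(i,e) via R2 from anc(i,a), anc(a,e)
round 2: derive anc(i,i) via R2 from anc(i,a), anc(a,i)
round 3: derive anc(e,f) via R2 from anc(e,a), anc(a,f)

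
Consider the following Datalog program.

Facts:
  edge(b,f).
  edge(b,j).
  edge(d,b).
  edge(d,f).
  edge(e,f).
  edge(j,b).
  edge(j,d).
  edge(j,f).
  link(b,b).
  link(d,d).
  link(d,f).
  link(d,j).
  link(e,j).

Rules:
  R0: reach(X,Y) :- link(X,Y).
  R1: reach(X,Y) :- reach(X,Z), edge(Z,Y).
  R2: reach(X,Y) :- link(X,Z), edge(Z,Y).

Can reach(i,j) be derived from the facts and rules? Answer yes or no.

no

round 1: derive reach(b,b) via R0 from link(b,b)
round 1: derive reach(d,d) via R0 from link(d,d)
round 1: derive reach(d,f) via R0 from link(d,f)
round 1: derive reach(d,j) via R0 from link(d,j)
round 1: derive reach(e,j) via R0 from link(e,j)
round 1: derive reach(b,f) via R2 from link(b,b), edge(b,f)
round 1: derive reach(b,j) via R2 from link(b,b), edge(b,j)
round 1: derive reach(d,b) via R2 from link(d,d), edge(d,b)
round 1: derive reach(e,b) via R2 from link(e,j), edge(j,b)
round 1: derive reach(e,d) via R2 from link(e,j), edge(j,d)
round 1: derive reach(e,f) via R2 from link(e,j), edge(j,f)
round 2: derive reach(b,d) via R1 from reach(b,j), edge(j,d)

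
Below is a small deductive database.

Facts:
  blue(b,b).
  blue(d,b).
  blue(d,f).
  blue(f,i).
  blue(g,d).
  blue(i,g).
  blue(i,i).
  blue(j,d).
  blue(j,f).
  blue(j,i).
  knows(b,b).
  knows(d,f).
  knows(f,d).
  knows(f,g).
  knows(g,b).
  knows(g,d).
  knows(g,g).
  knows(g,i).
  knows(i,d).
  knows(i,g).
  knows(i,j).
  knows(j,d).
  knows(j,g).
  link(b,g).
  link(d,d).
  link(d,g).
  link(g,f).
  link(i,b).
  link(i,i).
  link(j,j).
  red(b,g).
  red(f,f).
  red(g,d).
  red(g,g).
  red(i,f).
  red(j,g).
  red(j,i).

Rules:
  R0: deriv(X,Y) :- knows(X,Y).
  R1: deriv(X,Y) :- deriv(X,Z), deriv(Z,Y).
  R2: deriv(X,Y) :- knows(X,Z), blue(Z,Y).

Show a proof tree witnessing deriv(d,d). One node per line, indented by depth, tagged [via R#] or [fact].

deriv(d,d)  [via R1]
  deriv(d,f)  [via R0]
    knows(d,f)  [fact]
  deriv(f,d)  [via R0]
    knows(f,d)  [fact]

round 1: derive deriv(b,b) via R0 from knows(b,b)
round 1: derive deriv(d,f) via R0 from knows(d,f)
round 1: derive deriv(f,d) via R0 from knows(f,d)
round 1: derive deriv(f,g) via R0 from knows(f,g)
round 1: derive deriv(g,b) via R0 from knows(g,b)
round 1: derive deriv(g,d) via R0 from knows(g,d)
round 1: derive deriv(g,g) via R0 from knows(g,g)
round 1: derive deriv(g,i) via R0 from knows(g,i)
round 1: derive deriv(i,d) via R0 from knows(i,d)
round 1: derive deriv(i,g) via R0 from knows(i,g)
round 1: derive deriv(i,j) via R0 from knows(i,j)
round 1: derive deriv(j,d) via R0 from knows(j,d)
round 1: derive deriv(j,g) via R0 from knows(j,g)
round 1: derive deriv(d,i) via R2 from knows(d,f), blue(f,i)
round 1: derive deriv(f,b) via R2 from knows(f,d), blue(d,b)
round 1: derive deriv(f,f) via R2 from knows(f,d), blue(d,f)
round 1: derive deriv(g,f) via R2 from knows(g,d), blue(d,f)
round 1: derive deriv(i,b) via R2 from knows(i,d), blue(d,b)
round 1: derive deriv(i,f) via R2 from knows(i,d), blue(d,f)
round 1: derive deriv(i,i) via R2 from knows(i,j), blue(j,i)
round 1: derive deriv(j,b) via R2 from knows(j,d), blue(d,b)
round 1: derive deriv(j,f) via R2 from knows(j,d), blue(d,f)
round 2: derive deriv(d,b) via R1 from deriv(d,f), deriv(f,b)
round 2: derive deriv(d,d) via R1 from deriv(d,f), deriv(f,d)
round 2: derive deriv(d,g) via R1 from deriv(d,f), deriv(f,g)
round 2: derive deriv(d,j) via R1 from deriv(d,i), deriv(i,j)
round 2: derive deriv(f,i) via R1 from deriv(f,d), deriv(d,i)
round 2: derive deriv(g,j) via R1 from deriv(g,i), deriv(i,j)
round 2: derive deriv(j,i) via R1 from deriv(j,d), deriv(d,i)
round 3: derive deriv(f,j) via R1 from deriv(f,d), deriv(d,j)
round 3: derive deriv(j,j) via R1 from deriv(j,d), deriv(d,j)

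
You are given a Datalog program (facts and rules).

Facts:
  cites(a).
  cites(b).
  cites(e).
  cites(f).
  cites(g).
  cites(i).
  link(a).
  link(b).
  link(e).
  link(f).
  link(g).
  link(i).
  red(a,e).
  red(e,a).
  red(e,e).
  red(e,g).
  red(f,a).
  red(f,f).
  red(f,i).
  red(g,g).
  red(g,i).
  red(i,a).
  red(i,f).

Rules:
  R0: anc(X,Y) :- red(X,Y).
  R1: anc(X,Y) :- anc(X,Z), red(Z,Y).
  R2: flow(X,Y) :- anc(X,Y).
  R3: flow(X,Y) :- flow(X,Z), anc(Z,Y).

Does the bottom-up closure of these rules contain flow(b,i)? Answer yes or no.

round 1: derive anc(a,e) via R0 from red(a,e)
round 1: derive anc(e,a) via R0 from red(e,a)
round 1: derive anc(e,e) via R0 from red(e,e)
round 1: derive anc(e,g) via R0 from red(e,g)
round 1: derive anc(f,a) via R0 from red(f,a)
round 1: derive anc(f,f) via R0 from red(f,f)
round 1: derive anc(f,i) via R0 from red(f,i)
round 1: derive anc(g,g) via R0 from red(g,g)
round 1: derive anc(g,i) via R0 from red(g,i)
round 1: derive anc(i,a) via R0 from red(i,a)
round 1: derive anc(i,f) via R0 from red(i,f)
round 2: derive anc(a,a) via R1 from anc(a,e), red(e,a)
round 2: derive anc(a,g) via R1 from anc(a,e), red(e,g)
round 2: derive anc(e,i) via R1 from anc(e,g), red(g,i)
round 2: derive anc(f,e) via R1 from anc(f,a), red(a,e)
round 2: derive anc(g,a) via R1 from anc(g,i), red(i,a)
round 2: derive anc(g,f) via R1 from anc(g,i), red(i,f)
round 2: derive anc(i,e) via R1 from anc(i,a), red(a,e)
round 2: derive anc(i,i) via R1 from anc(i,f), red(f,i)
round 2: derive flow(a,e) via R2 from anc(a,e)
round 2: derive flow(e,a) via R2 from anc(e,a)
round 2: derive flow(e,e) via R2 from anc(e,e)
round 2: derive flow(e,g) via R2 from anc(e,g)
round 2: derive flow(f,a) via R2 from anc(f,a)
round 2: derive flow(f,f) via R2 from anc(f,f)
round 2: derive flow(f,i) via R2 from anc(f,i)
round 2: derive flow(g,g) via R2 from anc(g,g)
round 2: derive flow(g,i) via R2 from anc(g,i)
round 2: derive flow(i,a) via R2 from anc(i,a)
round 2: derive flow(i,f) via R2 from anc(i,f)
round 3: derive anc(a,i) via R1 from anc(a,g), red(g,i)
round 3: derive anc(e,f) via R1 from anc(e,i), red(i,f)
round 3: derive anc(f,g) via R1 from anc(f,e), red(e,g)
round 3: derive anc(g,e) via R1 from anc(g,a), red(a,e)
round 3: derive anc(i,g) via R1 from anc(i,e), red(e,g)
round 3: derive flow(a,a) via R2 from anc(a,a)
round 3: derive flow(a,g) via R2 from anc(a,g)
round 3: derive flow(e,i) via R2 from anc(e,i)
round 3: derive flow(f,e) via R2 from anc(f,e)
round 3: derive flow(g,a) via R2 from anc(g,a)
round 3: derive flow(g,f) via R2 from anc(g,f)
round 3: derive flow(i,e) via R2 from anc(i,e)
round 3: derive flow(i,i) via R2 from anc(i,i)
round 3: derive flow(a,i) via R3 from flow(a,e), anc(e,i)
round 3: derive flow(e,f) via R3 from flow(e,g), anc(g,f)
round 3: derive flow(f,g) via R3 from flow(f,a), anc(a,g)
round 3: derive flow(g,e) via R3 from flow(g,i), anc(i,e)
round 3: derive flow(i,g) via R3 from flow(i,a), anc(a,g)
round 4: derive anc(a,f) via R1 from anc(a,i), red(i,f)
round 4: derive flow(a,f) via R3 from flow(a,e), anc(e,f)

no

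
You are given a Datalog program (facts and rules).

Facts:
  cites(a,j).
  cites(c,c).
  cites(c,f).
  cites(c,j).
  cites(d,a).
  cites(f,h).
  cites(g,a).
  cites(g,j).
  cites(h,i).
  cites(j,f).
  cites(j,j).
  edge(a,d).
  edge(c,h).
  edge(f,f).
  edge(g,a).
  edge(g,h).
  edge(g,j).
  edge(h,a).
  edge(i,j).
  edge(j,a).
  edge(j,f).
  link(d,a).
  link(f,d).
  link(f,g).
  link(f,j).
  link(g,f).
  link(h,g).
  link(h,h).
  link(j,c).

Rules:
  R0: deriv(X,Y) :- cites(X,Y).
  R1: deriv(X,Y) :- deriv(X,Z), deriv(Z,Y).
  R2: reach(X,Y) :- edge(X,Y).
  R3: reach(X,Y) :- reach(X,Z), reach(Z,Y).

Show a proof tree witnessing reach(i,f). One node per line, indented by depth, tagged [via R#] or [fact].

round 1: derive reach(a,d) via R2 from edge(a,d)
round 1: derive reach(c,h) via R2 from edge(c,h)
round 1: derive reach(f,f) via R2 from edge(f,f)
round 1: derive reach(g,a) via R2 from edge(g,a)
round 1: derive reach(g,h) via R2 from edge(g,h)
round 1: derive reach(g,j) via R2 from edge(g,j)
round 1: derive reach(h,a) via R2 from edge(h,a)
round 1: derive reach(i,j) via R2 from edge(i,j)
round 1: derive reach(j,a) via R2 from edge(j,a)
round 1: derive reach(j,f) via R2 from edge(j,f)
round 2: derive reach(c,a) via R3 from reach(c,h), reach(h,a)
round 2: derive reach(g,d) via R3 from reach(g,a), reach(a,d)
round 2: derive reach(g,f) via R3 from reach(g,j), reach(j,f)
round 2: derive reach(h,d) via R3 from reach(h,a), reach(a,d)
round 2: derive reach(i,a) via R3 from reach(i,j), reach(j,a)
round 2: derive reach(i,f) via R3 from reach(i,j), reach(j,f)
round 2: derive reach(j,d) via R3 from reach(j,a), reach(a,d)
round 3: derive reach(c,d) via R3 from reach(c,a), reach(a,d)
round 3: derive reach(i,d) via R3 from reach(i,a), reach(a,d)

reach(i,f)  [via R3]
  reach(i,j)  [via R2]
    edge(i,j)  [fact]
  reach(j,f)  [via R2]
    edge(j,f)  [fact]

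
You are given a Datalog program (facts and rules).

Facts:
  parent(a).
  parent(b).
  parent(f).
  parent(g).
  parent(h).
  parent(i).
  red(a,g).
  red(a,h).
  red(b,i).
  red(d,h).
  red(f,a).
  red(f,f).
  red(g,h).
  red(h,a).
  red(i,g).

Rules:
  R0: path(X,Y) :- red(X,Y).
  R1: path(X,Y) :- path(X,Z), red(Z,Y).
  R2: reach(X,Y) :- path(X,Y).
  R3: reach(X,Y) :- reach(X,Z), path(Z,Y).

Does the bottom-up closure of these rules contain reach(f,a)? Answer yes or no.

round 1: derive path(a,g) via R0 from red(a,g)
round 1: derive path(a,h) via R0 from red(a,h)
round 1: derive path(b,i) via R0 from red(b,i)
round 1: derive path(d,h) via R0 from red(d,h)
round 1: derive path(f,a) via R0 from red(f,a)
round 1: derive path(f,f) via R0 from red(f,f)
round 1: derive path(g,h) via R0 from red(g,h)
round 1: derive path(h,a) via R0 from red(h,a)
round 1: derive path(i,g) via R0 from red(i,g)
round 2: derive path(a,a) via R1 from path(a,h), red(h,a)
round 2: derive path(b,g) via R1 from path(b,i), red(i,g)
round 2: derive path(d,a) via R1 from path(d,h), red(h,a)
round 2: derive path(f,g) via R1 from path(f,a), red(a,g)
round 2: derive path(f,h) via R1 from path(f,a), red(a,h)
round 2: derive path(g,a) via R1 from path(g,h), red(h,a)
round 2: derive path(h,g) via R1 from path(h,a), red(a,g)
round 2: derive path(h,h) via R1 from path(h,a), red(a,h)
round 2: derive path(i,h) via R1 from path(i,g), red(g,h)
round 2: derive reach(a,g) via R2 from path(a,g)
round 2: derive reach(a,h) via R2 from path(a,h)
round 2: derive reach(b,i) via R2 from path(b,i)
round 2: derive reach(d,h) via R2 from path(d,h)
round 2: derive reach(f,a) via R2 from path(f,a)
round 2: derive reach(f,f) via R2 from path(f,f)
round 2: derive reach(g,h) via R2 from path(g,h)
round 2: derive reach(h,a) via R2 from path(h,a)
round 2: derive reach(i,g) via R2 from path(i,g)
round 3: derive path(b,h) via R1 from path(b,g), red(g,h)
round 3: derive path(d,g) via R1 from path(d,a), red(a,g)
round 3: derive path(g,g) via R1 from path(g,a), red(a,g)
round 3: derive path(i,a) via R1 from path(i,h), red(h,a)
round 3: derive reach(a,a) via R2 from path(a,a)
round 3: derive reach(b,g) via R2 from path(b,g)
round 3: derive reach(d,a) via R2 from path(d,a)
round 3: derive reach(f,g) via R2 from path(f,g)
round 3: derive reach(f,h) via R2 from path(f,h)
round 3: derive reach(g,a) via R2 from path(g,a)
round 3: derive reach(h,g) via R2 from path(h,g)
round 3: derive reach(h,h) via R2 from path(h,h)
round 3: derive reach(i,h) via R2 from path(i,h)
round 3: derive reach(b,h) via R3 from reach(b,i), path(i,h)
round 3: derive reach(d,g) via R3 from reach(d,h), path(h,g)
round 3: derive reach(g,g) via R3 from reach(g,h), path(h,g)
round 3: derive reach(i,a) via R3 from reach(i,g), path(g,a)
round 4: derive path(b,a) via R1 from path(b,h), red(h,a)
round 4: derive reach(b,a) via R3 from reach(b,g), path(g,a)

yes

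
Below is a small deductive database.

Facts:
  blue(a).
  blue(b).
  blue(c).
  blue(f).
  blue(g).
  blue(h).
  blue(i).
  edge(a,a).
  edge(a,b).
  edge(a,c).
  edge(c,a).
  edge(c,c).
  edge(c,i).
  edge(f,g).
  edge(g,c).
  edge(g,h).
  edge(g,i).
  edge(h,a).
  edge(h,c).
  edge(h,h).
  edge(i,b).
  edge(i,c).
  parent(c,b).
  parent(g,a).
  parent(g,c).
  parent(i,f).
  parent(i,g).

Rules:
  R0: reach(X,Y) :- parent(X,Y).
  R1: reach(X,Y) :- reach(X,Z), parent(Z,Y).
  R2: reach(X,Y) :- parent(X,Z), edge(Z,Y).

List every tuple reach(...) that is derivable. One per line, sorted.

round 1: derive reach(c,b) via R0 from parent(c,b)
round 1: derive reach(g,a) via R0 from parent(g,a)
round 1: derive reach(g,c) via R0 from parent(g,c)
round 1: derive reach(i,f) via R0 from parent(i,f)
round 1: derive reach(i,g) via R0 from parent(i,g)
round 1: derive reach(g,b) via R2 from parent(g,a), edge(a,b)
round 1: derive reach(g,i) via R2 from parent(g,c), edge(c,i)
round 1: derive reach(i,c) via R2 from parent(i,g), edge(g,c)
round 1: derive reach(i,h) via R2 from parent(i,g), edge(g,h)
round 1: derive reach(i,i) via R2 from parent(i,g), edge(g,i)
round 2: derive reach(g,f) via R1 from reach(g,i), parent(i,f)
round 2: derive reach(g,g) via R1 from reach(g,i), parent(i,g)
round 2: derive reach(i,a) via R1 from reach(i,g), parent(g,a)
round 2: derive reach(i,b) via R1 from reach(i,c), parent(c,b)

reach(c,b)
reach(g,a)
reach(g,b)
reach(g,c)
reach(g,f)
reach(g,g)
reach(g,i)
reach(i,a)
reach(i,b)
reach(i,c)
reach(i,f)
reach(i,g)
reach(i,h)
reach(i,i)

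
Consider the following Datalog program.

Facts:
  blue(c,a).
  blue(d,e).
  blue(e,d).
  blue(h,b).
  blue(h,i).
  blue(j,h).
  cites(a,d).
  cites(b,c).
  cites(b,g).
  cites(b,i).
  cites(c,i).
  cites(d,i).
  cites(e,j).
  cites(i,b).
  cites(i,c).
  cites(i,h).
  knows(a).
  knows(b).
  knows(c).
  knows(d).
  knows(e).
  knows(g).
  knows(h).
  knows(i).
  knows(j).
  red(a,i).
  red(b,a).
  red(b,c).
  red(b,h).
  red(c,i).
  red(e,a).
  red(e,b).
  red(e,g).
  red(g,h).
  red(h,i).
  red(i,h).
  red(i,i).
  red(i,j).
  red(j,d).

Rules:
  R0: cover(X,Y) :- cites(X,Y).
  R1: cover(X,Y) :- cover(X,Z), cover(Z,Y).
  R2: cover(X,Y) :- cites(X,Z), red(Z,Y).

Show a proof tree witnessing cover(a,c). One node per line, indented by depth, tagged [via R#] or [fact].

cover(a,c)  [via R1]
  cover(a,d)  [via R0]
    cites(a,d)  [fact]
  cover(d,c)  [via R1]
    cover(d,i)  [via R0]
      cites(d,i)  [fact]
    cover(i,c)  [via R0]
      cites(i,c)  [fact]

round 1: derive cover(a,d) via R0 from cites(a,d)
round 1: derive cover(b,c) via R0 from cites(b,c)
round 1: derive cover(b,g) via R0 from cites(b,g)
round 1: derive cover(b,i) via R0 from cites(b,i)
round 1: derive cover(c,i) via R0 from cites(c,i)
round 1: derive cover(d,i) via R0 from cites(d,i)
round 1: derive cover(e,j) via R0 from cites(e,j)
round 1: derive cover(i,b) via R0 from cites(i,b)
round 1: derive cover(i,c) via R0 from cites(i,c)
round 1: derive cover(i,h) via R0 from cites(i,h)
round 1: derive cover(b,h) via R2 from cites(b,g), red(g,h)
round 1: derive cover(b,j) via R2 from cites(b,i), red(i,j)
round 1: derive cover(c,h) via R2 from cites(c,i), red(i,h)
round 1: derive cover(c,j) via R2 from cites(c,i), red(i,j)
round 1: derive cover(d,h) via R2 from cites(d,i), red(i,h)
round 1: derive cover(d,j) via R2 from cites(d,i), red(i,j)
round 1: derive cover(e,d) via R2 from cites(e,j), red(j,d)
round 1: derive cover(i,a) via R2 from cites(i,b), red(b,a)
round 1: derive cover(i,i) via R2 from cites(i,c), red(c,i)
round 2: derive cover(a,h) via R1 from cover(a,d), cover(d,h)
round 2: derive cover(a,i) via R1 from cover(a,d), cover(d,i)
round 2: derive cover(a,j) via R1 from cover(a,d), cover(d,j)
round 2: derive cover(b,a) via R1 from cover(b,i), cover(i,a)
round 2: derive cover(b,b) via R1 from cover(b,i), cover(i,b)
round 2: derive cover(c,a) via R1 from cover(c,i), cover(i,a)
round 2: derive cover(c,b) via R1 from cover(c,i), cover(i,b)
round 2: derive cover(c,c) via R1 from cover(c,i), cover(i,c)
round 2: derive cover(d,a) via R1 from cover(d,i), cover(i,a)
round 2: derive cover(d,b) via R1 from cover(d,i), cover(i,b)
round 2: derive cover(d,c) via R1 from cover(d,i), cover(i,c)
round 2: derive cover(e,h) via R1 from cover(e,d), cover(d,h)
round 2: derive cover(e,i) via R1 from cover(e,d), cover(d,i)
round 2: derive cover(i,d) via R1 from cover(i,a), cover(a,d)
round 2: derive cover(i,g) via R1 from cover(i,b), cover(b,g)
round 2: derive cover(i,j) via R1 from cover(i,b), cover(b,j)
round 3: derive cover(a,a) via R1 from cover(a,d), cover(d,a)
round 3: derive cover(a,b) via R1 from cover(a,d), cover(d,b)
round 3: derive cover(a,c) via R1 from cover(a,d), cover(d,c)
round 3: derive cover(a,g) via R1 from cover(a,i), cover(i,g)
round 3: derive cover(b,d) via R1 from cover(b,a), cover(a,d)
round 3: derive cover(c,d) via R1 from cover(c,a), cover(a,d)
round 3: derive cover(c,g) via R1 from cover(c,b), cover(b,g)
round 3: derive cover(d,d) via R1 from cover(d,a), cover(a,d)
round 3: derive cover(d,g) via R1 from cover(d,b), cover(b,g)
round 3: derive cover(e,a) via R1 from cover(e,d), cover(d,a)
round 3: derive cover(e,b) via R1 from cover(e,d), cover(d,b)
round 3: derive cover(e,c) via R1 from cover(e,d), cover(d,c)
round 3: derive cover(e,g) via R1 from cover(e,i), cover(i,g)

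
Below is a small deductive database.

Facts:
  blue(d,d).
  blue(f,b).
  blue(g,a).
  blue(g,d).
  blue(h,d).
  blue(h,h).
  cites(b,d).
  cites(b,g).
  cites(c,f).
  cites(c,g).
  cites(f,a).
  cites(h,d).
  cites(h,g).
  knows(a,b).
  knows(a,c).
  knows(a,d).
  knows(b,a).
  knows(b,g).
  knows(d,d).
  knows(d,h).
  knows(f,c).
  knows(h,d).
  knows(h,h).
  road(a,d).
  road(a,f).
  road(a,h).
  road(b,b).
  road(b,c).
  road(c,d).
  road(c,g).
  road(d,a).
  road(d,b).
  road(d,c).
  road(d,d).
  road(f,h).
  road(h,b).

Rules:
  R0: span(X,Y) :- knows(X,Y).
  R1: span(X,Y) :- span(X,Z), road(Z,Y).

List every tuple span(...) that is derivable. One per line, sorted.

span(a,a)
span(a,b)
span(a,c)
span(a,d)
span(a,f)
span(a,g)
span(a,h)
span(b,a)
span(b,b)
span(b,c)
span(b,d)
span(b,f)
span(b,g)
span(b,h)
span(d,a)
span(d,b)
span(d,c)
span(d,d)
span(d,f)
span(d,g)
span(d,h)
span(f,a)
span(f,b)
span(f,c)
span(f,d)
span(f,f)
span(f,g)
span(f,h)
span(h,a)
span(h,b)
span(h,c)
span(h,d)
span(h,f)
span(h,g)
span(h,h)

round 1: derive span(a,b) via R0 from knows(a,b)
round 1: derive span(a,c) via R0 from knows(a,c)
round 1: derive span(a,d) via R0 from knows(a,d)
round 1: derive span(b,a) via R0 from knows(b,a)
round 1: derive span(b,g) via R0 from knows(b,g)
round 1: derive span(d,d) via R0 from knows(d,d)
round 1: derive span(d,h) via R0 from knows(d,h)
round 1: derive span(f,c) via R0 from knows(f,c)
round 1: derive span(h,d) via R0 from knows(h,d)
round 1: derive span(h,h) via R0 from knows(h,h)
round 2: derive span(a,a) via R1 from span(a,d), road(d,a)
round 2: derive span(a,g) via R1 from span(a,c), road(c,g)
round 2: derive span(b,d) via R1 from span(b,a), road(a,d)
round 2: derive span(b,f) via R1 from span(b,a), road(a,f)
round 2: derive span(b,h) via R1 from span(b,a), road(a,h)
round 2: derive span(d,a) via R1 from span(d,d), road(d,a)
round 2: derive span(d,b) via R1 from span(d,d), road(d,b)
round 2: derive span(d,c) via R1 from span(d,d), road(d,c)
round 2: derive span(f,d) via R1 from span(f,c), road(c,d)
round 2: derive span(f,g) via R1 from span(f,c), road(c,g)
round 2: derive span(h,a) via R1 from span(h,d), road(d,a)
round 2: derive span(h,b) via R1 from span(h,d), road(d,b)
round 2: derive span(h,c) via R1 from span(h,d), road(d,c)
round 3: derive span(a,f) via R1 from span(a,a), road(a,f)
round 3: derive span(a,h) via R1 from span(a,a), road(a,h)
round 3: derive span(b,b) via R1 from span(b,d), road(d,b)
round 3: derive span(b,c) via R1 from span(b,d), road(d,c)
round 3: derive span(d,f) via R1 from span(d,a), road(a,f)
round 3: derive span(d,g) via R1 from span(d,c), road(c,g)
round 3: derive span(f,a) via R1 from span(f,d), road(d,a)
round 3: derive span(f,b) via R1 from span(f,d), road(d,b)
round 3: derive span(h,f) via R1 from span(h,a), road(a,f)
round 3: derive span(h,g) via R1 from span(h,c), road(c,g)
round 4: derive span(f,f) via R1 from span(f,a), road(a,f)
round 4: derive span(f,h) via R1 from span(f,a), road(a,h)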